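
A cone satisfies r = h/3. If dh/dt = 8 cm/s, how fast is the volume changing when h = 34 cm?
9248π/9 cm³/s

V = (1/3)π(h/3)²h = πh³/27
dV/dt = πh²/9 · 8
At h = 34: dV/dt = 9248π/9 cm³/s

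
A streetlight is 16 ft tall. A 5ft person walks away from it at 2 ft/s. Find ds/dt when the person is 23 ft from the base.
10/11 ft/s

By similar triangles: 16/(x+s) = 5/s
Solving: s = 5x/11
ds/dt = 5/11 · dx/dt = 5/11 · 2 = 10/11 ft/s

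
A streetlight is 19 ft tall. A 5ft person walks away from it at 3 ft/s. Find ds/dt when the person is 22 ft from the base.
15/14 ft/s

By similar triangles: 19/(x+s) = 5/s
Solving: s = 5x/14
ds/dt = 5/14 · dx/dt = 5/14 · 3 = 15/14 ft/s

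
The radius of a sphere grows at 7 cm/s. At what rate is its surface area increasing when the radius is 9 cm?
504π cm²/s

S = 4πr²
dS/dt = dS/dr · dr/dt = 8πr · 7
At r = 9: dS/dt = 504π cm²/s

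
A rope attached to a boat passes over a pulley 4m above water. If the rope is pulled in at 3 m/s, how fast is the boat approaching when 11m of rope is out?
11√105/35 ≈ 3.22 m/s

rope² = x² + 4²
x = √(11² - 4²) = √105
dx/dt = (rope/x) · d(rope)/dt = (11/√105) · (-3) = -11√105/35 m/s
The boat approaches at 11√105/35 ≈ 3.22 m/s.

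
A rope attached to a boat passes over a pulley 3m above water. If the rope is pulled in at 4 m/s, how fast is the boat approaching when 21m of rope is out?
7√3/3 ≈ 4.041 m/s

rope² = x² + 3²
x = √(21² - 3²) = 12√3
dx/dt = (rope/x) · d(rope)/dt = (21/(12√3)) · (-4) = -7√3/3 m/s
The boat approaches at 7√3/3 ≈ 4.041 m/s.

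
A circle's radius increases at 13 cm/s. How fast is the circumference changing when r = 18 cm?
26π cm/s

C = 2πr
dC/dt = 2π · dr/dt = 2π · 13 = 26π cm/s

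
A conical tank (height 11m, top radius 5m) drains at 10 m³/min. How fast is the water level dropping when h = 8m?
121/(160π) ≈ 0.2407 m/min

r/h = 5/11, so r = (5/11)h
V = (1/3)πr²h = (1/3)π((5/11)h)²h = (25/363)πh³
dV/dh = (25/121)πh²
dh/dt = (dV/dt)/(dV/dh) = -10/((25/121)π·8²) = -121/(160π) m/min
The level is dropping at 121/(160π) ≈ 0.2407 m/min.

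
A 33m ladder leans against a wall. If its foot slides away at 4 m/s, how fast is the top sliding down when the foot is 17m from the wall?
17√2/10 ≈ 2.404 m/s

x² + y² = 33²
2x·dx/dt + 2y·dy/dt = 0
dy/dt = -x/y · dx/dt = -17/(20√2) · 4 = -17√2/10 m/s
The top is descending at 17√2/10 ≈ 2.404 m/s.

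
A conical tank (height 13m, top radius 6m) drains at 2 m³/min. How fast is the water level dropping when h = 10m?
169/(1800π) ≈ 0.02989 m/min

r/h = 6/13, so r = (6/13)h
V = (1/3)πr²h = (1/3)π((6/13)h)²h = (12/169)πh³
dV/dh = (36/169)πh²
dh/dt = (dV/dt)/(dV/dh) = -2/((36/169)π·10²) = -169/(1800π) m/min
The level is dropping at 169/(1800π) ≈ 0.02989 m/min.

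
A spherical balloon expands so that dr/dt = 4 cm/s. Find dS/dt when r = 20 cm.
640π cm²/s

S = 4πr²
dS/dt = dS/dr · dr/dt = 8πr · 4
At r = 20: dS/dt = 640π cm²/s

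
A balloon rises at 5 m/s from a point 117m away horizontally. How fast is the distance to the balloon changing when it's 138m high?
230√3637/3637 ≈ 3.814 m/s

z² = 117² + y²
z = √(117² + 138²) = 3√3637
dz/dt = y/z · dy/dt = 138/(3√3637) · 5 = 230√3637/3637 ≈ 3.814 m/s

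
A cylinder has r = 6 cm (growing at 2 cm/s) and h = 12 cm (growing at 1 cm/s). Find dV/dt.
324π cm³/s

V = πr²h
dV/dt = 2πrh·dr/dt + πr²·dh/dt
= 2π(6)(12)(2) + π(6)²(1)
= 324π cm³/s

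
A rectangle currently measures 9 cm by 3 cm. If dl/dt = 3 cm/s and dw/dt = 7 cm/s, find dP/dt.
20 cm/s

P = 2(l + w)
dP/dt = 2(dl/dt + dw/dt) = 2(3 + 7) = 20 cm/s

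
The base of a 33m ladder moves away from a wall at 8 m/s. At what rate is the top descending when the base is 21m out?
14√2/3 ≈ 6.6 m/s

x² + y² = 33²
2x·dx/dt + 2y·dy/dt = 0
dy/dt = -x/y · dx/dt = -21/(18√2) · 8 = -14√2/3 m/s
The top is descending at 14√2/3 ≈ 6.6 m/s.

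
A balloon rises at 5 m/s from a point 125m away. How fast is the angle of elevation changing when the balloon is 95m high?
0.025355 rad/s

tan(θ) = y/125
sec²(θ) · dθ/dt = (1/125) · dy/dt
dθ/dt = cos²(θ)/125 · 5 = 125/(125² + 95²) · 5
dθ/dt = 0.025355 rad/s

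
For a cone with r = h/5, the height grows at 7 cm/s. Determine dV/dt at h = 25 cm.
175π cm³/s

V = (1/3)π(h/5)²h = πh³/75
dV/dt = πh²/25 · 7
At h = 25: dV/dt = 175π cm³/s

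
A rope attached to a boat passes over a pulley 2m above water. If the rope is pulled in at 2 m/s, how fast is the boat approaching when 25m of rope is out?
50√69/207 ≈ 2.006 m/s

rope² = x² + 2²
x = √(25² - 2²) = 3√69
dx/dt = (rope/x) · d(rope)/dt = (25/(3√69)) · (-2) = -50√69/207 m/s
The boat approaches at 50√69/207 ≈ 2.006 m/s.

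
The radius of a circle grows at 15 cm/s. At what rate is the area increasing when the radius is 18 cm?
540π cm²/s

A = πr²
dA/dt = 2πr · dr/dt = 2π(18)(15) = 540π cm²/s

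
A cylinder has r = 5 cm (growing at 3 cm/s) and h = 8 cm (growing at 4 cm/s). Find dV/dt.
340π cm³/s

V = πr²h
dV/dt = 2πrh·dr/dt + πr²·dh/dt
= 2π(5)(8)(3) + π(5)²(4)
= 340π cm³/s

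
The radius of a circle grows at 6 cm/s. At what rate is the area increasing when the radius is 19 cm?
228π cm²/s

A = πr²
dA/dt = 2πr · dr/dt = 2π(19)(6) = 228π cm²/s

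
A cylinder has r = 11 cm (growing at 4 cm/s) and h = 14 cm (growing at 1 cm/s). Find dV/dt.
1353π cm³/s

V = πr²h
dV/dt = 2πrh·dr/dt + πr²·dh/dt
= 2π(11)(14)(4) + π(11)²(1)
= 1353π cm³/s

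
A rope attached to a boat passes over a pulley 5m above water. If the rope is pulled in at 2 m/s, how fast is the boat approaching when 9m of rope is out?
9√14/14 ≈ 2.405 m/s

rope² = x² + 5²
x = √(9² - 5²) = 2√14
dx/dt = (rope/x) · d(rope)/dt = (9/(2√14)) · (-2) = -9√14/14 m/s
The boat approaches at 9√14/14 ≈ 2.405 m/s.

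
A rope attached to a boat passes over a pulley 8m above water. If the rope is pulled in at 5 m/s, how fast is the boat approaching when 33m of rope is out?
33√41/41 ≈ 5.154 m/s

rope² = x² + 8²
x = √(33² - 8²) = 5√41
dx/dt = (rope/x) · d(rope)/dt = (33/(5√41)) · (-5) = -33√41/41 m/s
The boat approaches at 33√41/41 ≈ 5.154 m/s.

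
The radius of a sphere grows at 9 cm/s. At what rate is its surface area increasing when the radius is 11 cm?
792π cm²/s

S = 4πr²
dS/dt = dS/dr · dr/dt = 8πr · 9
At r = 11: dS/dt = 792π cm²/s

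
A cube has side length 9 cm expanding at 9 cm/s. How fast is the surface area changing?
972 cm²/s

A = 6s²
dA/dt = 12s · ds/dt = 12·9·9 = 972 cm²/s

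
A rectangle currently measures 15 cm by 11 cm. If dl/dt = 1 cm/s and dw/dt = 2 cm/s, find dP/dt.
6 cm/s

P = 2(l + w)
dP/dt = 2(dl/dt + dw/dt) = 2(1 + 2) = 6 cm/s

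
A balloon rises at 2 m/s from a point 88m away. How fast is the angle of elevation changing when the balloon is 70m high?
0.01392 rad/s

tan(θ) = y/88
sec²(θ) · dθ/dt = (1/88) · dy/dt
dθ/dt = cos²(θ)/88 · 2 = 88/(88² + 70²) · 2
dθ/dt = 0.01392 rad/s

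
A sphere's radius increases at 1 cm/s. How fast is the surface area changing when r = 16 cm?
128π cm²/s

S = 4πr²
dS/dt = dS/dr · dr/dt = 8πr · 1
At r = 16: dS/dt = 128π cm²/s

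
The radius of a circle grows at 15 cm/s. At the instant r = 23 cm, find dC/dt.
30π cm/s

C = 2πr
dC/dt = 2π · dr/dt = 2π · 15 = 30π cm/s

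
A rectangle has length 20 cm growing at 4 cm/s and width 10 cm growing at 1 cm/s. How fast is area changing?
60 cm²/s

A = lw
dA/dt = w·dl/dt + l·dw/dt = 10·4 + 20·1 = 60 cm²/s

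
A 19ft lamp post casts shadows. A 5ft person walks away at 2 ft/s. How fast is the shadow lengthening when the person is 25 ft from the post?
5/7 ft/s

By similar triangles: 19/(x+s) = 5/s
Solving: s = 5x/14
ds/dt = 5/14 · dx/dt = 5/14 · 2 = 5/7 ft/s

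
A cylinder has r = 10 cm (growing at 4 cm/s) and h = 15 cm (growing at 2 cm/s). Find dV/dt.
1400π cm³/s

V = πr²h
dV/dt = 2πrh·dr/dt + πr²·dh/dt
= 2π(10)(15)(4) + π(10)²(2)
= 1400π cm³/s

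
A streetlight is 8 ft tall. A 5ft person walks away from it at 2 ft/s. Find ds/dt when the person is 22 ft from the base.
10/3 ft/s

By similar triangles: 8/(x+s) = 5/s
Solving: s = 5x/3
ds/dt = 5/3 · dx/dt = 5/3 · 2 = 10/3 ft/s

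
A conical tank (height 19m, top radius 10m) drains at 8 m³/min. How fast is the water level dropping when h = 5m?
722/(625π) ≈ 0.3677 m/min

r/h = 10/19, so r = (10/19)h
V = (1/3)πr²h = (1/3)π((10/19)h)²h = (100/1083)πh³
dV/dh = (100/361)πh²
dh/dt = (dV/dt)/(dV/dh) = -8/((100/361)π·5²) = -722/(625π) m/min
The level is dropping at 722/(625π) ≈ 0.3677 m/min.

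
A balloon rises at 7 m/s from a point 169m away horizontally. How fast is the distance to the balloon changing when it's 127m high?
889√44690/44690 ≈ 4.205 m/s

z² = 169² + y²
z = √(169² + 127²) = √44690
dz/dt = y/z · dy/dt = 127/√44690 · 7 = 889√44690/44690 ≈ 4.205 m/s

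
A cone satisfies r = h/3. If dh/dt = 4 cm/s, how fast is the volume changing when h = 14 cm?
784π/9 cm³/s

V = (1/3)π(h/3)²h = πh³/27
dV/dt = πh²/9 · 4
At h = 14: dV/dt = 784π/9 cm³/s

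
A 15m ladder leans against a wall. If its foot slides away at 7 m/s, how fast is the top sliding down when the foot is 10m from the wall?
14√5/5 ≈ 6.261 m/s

x² + y² = 15²
2x·dx/dt + 2y·dy/dt = 0
dy/dt = -x/y · dx/dt = -10/(5√5) · 7 = -14√5/5 m/s
The top is descending at 14√5/5 ≈ 6.261 m/s.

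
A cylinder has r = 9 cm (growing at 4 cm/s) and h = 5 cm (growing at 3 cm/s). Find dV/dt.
603π cm³/s

V = πr²h
dV/dt = 2πrh·dr/dt + πr²·dh/dt
= 2π(9)(5)(4) + π(9)²(3)
= 603π cm³/s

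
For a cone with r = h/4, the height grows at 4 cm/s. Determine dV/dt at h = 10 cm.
25π cm³/s

V = (1/3)π(h/4)²h = πh³/48
dV/dt = πh²/16 · 4
At h = 10: dV/dt = 25π cm³/s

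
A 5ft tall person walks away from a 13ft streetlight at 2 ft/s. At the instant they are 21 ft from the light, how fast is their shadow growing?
5/4 ft/s

By similar triangles: 13/(x+s) = 5/s
Solving: s = 5x/8
ds/dt = 5/8 · dx/dt = 5/8 · 2 = 5/4 ft/s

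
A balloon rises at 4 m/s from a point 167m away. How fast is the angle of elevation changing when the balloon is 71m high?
0.020285 rad/s

tan(θ) = y/167
sec²(θ) · dθ/dt = (1/167) · dy/dt
dθ/dt = cos²(θ)/167 · 4 = 167/(167² + 71²) · 4
dθ/dt = 0.020285 rad/s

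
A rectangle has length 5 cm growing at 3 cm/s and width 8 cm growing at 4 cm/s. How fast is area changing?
44 cm²/s

A = lw
dA/dt = w·dl/dt + l·dw/dt = 8·3 + 5·4 = 44 cm²/s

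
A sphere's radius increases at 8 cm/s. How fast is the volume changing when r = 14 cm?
6272π cm³/s

V = (4/3)πr³
dV/dt = dV/dr · dr/dt = 4πr² · 8
At r = 14: dV/dt = 6272π cm³/s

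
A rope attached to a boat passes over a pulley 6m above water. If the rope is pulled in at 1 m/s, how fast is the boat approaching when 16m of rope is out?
8√55/55 ≈ 1.079 m/s

rope² = x² + 6²
x = √(16² - 6²) = 2√55
dx/dt = (rope/x) · d(rope)/dt = (16/(2√55)) · (-1) = -8√55/55 m/s
The boat approaches at 8√55/55 ≈ 1.079 m/s.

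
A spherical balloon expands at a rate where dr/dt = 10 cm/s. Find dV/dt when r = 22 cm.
19360π cm³/s

V = (4/3)πr³
dV/dt = dV/dr · dr/dt = 4πr² · 10
At r = 22: dV/dt = 19360π cm³/s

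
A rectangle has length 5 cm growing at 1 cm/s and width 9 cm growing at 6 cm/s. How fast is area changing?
39 cm²/s

A = lw
dA/dt = w·dl/dt + l·dw/dt = 9·1 + 5·6 = 39 cm²/s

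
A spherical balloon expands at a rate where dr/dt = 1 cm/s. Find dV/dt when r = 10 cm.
400π cm³/s

V = (4/3)πr³
dV/dt = dV/dr · dr/dt = 4πr² · 1
At r = 10: dV/dt = 400π cm³/s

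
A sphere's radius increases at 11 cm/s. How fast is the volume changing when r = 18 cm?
14256π cm³/s

V = (4/3)πr³
dV/dt = dV/dr · dr/dt = 4πr² · 11
At r = 18: dV/dt = 14256π cm³/s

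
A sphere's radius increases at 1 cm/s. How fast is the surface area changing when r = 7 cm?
56π cm²/s

S = 4πr²
dS/dt = dS/dr · dr/dt = 8πr · 1
At r = 7: dS/dt = 56π cm²/s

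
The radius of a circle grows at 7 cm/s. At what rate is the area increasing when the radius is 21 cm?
294π cm²/s

A = πr²
dA/dt = 2πr · dr/dt = 2π(21)(7) = 294π cm²/s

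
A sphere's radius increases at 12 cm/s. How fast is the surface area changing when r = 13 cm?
1248π cm²/s

S = 4πr²
dS/dt = dS/dr · dr/dt = 8πr · 12
At r = 13: dS/dt = 1248π cm²/s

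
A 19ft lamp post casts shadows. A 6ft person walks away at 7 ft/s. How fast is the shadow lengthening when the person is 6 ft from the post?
42/13 ft/s

By similar triangles: 19/(x+s) = 6/s
Solving: s = 6x/13
ds/dt = 6/13 · dx/dt = 6/13 · 7 = 42/13 ft/s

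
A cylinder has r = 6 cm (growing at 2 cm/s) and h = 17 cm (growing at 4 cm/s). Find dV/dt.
552π cm³/s

V = πr²h
dV/dt = 2πrh·dr/dt + πr²·dh/dt
= 2π(6)(17)(2) + π(6)²(4)
= 552π cm³/s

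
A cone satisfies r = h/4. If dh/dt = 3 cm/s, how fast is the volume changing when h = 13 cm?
507π/16 cm³/s

V = (1/3)π(h/4)²h = πh³/48
dV/dt = πh²/16 · 3
At h = 13: dV/dt = 507π/16 cm³/s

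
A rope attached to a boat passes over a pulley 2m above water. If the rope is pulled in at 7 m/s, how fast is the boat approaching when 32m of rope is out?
112√255/255 ≈ 7.014 m/s

rope² = x² + 2²
x = √(32² - 2²) = 2√255
dx/dt = (rope/x) · d(rope)/dt = (32/(2√255)) · (-7) = -112√255/255 m/s
The boat approaches at 112√255/255 ≈ 7.014 m/s.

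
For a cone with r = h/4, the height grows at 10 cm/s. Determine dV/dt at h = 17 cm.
1445π/8 cm³/s

V = (1/3)π(h/4)²h = πh³/48
dV/dt = πh²/16 · 10
At h = 17: dV/dt = 1445π/8 cm³/s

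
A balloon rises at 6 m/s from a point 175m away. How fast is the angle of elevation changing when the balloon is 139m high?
0.021023 rad/s

tan(θ) = y/175
sec²(θ) · dθ/dt = (1/175) · dy/dt
dθ/dt = cos²(θ)/175 · 6 = 175/(175² + 139²) · 6
dθ/dt = 0.021023 rad/s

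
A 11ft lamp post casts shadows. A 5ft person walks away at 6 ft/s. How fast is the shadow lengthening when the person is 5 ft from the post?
5 ft/s

By similar triangles: 11/(x+s) = 5/s
Solving: s = 5x/6
ds/dt = 5/6 · dx/dt = 5/6 · 6 = 5 ft/s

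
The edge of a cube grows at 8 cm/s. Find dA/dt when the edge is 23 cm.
2208 cm²/s

A = 6s²
dA/dt = 12s · ds/dt = 12·23·8 = 2208 cm²/s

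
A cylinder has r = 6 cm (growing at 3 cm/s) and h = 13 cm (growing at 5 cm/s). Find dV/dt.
648π cm³/s

V = πr²h
dV/dt = 2πrh·dr/dt + πr²·dh/dt
= 2π(6)(13)(3) + π(6)²(5)
= 648π cm³/s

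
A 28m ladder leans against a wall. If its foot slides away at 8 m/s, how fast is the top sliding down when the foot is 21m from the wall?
24√7/7 ≈ 9.071 m/s

x² + y² = 28²
2x·dx/dt + 2y·dy/dt = 0
dy/dt = -x/y · dx/dt = -21/(7√7) · 8 = -24√7/7 m/s
The top is descending at 24√7/7 ≈ 9.071 m/s.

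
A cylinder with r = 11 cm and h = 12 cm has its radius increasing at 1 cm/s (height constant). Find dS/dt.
68π cm²/s

S = 2πrh + 2πr² (lateral + bases)
dS/dt = (2πh + 4πr)·dr/dt = (2π·12 + 4π·11)·1
= 68π cm²/s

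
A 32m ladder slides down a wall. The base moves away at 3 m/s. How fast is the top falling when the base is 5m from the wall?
5√111/111 ≈ 0.4746 m/s

x² + y² = 32²
2x·dx/dt + 2y·dy/dt = 0
dy/dt = -x/y · dx/dt = -5/(3√111) · 3 = -5√111/111 m/s
The top is descending at 5√111/111 ≈ 0.4746 m/s.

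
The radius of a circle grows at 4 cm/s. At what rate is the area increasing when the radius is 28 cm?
224π cm²/s

A = πr²
dA/dt = 2πr · dr/dt = 2π(28)(4) = 224π cm²/s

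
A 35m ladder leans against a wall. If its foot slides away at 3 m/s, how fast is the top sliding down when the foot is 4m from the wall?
4√1209/403 ≈ 0.3451 m/s

x² + y² = 35²
2x·dx/dt + 2y·dy/dt = 0
dy/dt = -x/y · dx/dt = -4/√1209 · 3 = -4√1209/403 m/s
The top is descending at 4√1209/403 ≈ 0.3451 m/s.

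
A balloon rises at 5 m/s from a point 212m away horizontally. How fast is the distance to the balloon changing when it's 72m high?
90√3133/3133 ≈ 1.608 m/s

z² = 212² + y²
z = √(212² + 72²) = 4√3133
dz/dt = y/z · dy/dt = 72/(4√3133) · 5 = 90√3133/3133 ≈ 1.608 m/s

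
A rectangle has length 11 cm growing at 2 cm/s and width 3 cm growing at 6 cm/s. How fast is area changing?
72 cm²/s

A = lw
dA/dt = w·dl/dt + l·dw/dt = 3·2 + 11·6 = 72 cm²/s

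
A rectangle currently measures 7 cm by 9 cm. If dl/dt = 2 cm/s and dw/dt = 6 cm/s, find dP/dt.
16 cm/s

P = 2(l + w)
dP/dt = 2(dl/dt + dw/dt) = 2(2 + 6) = 16 cm/s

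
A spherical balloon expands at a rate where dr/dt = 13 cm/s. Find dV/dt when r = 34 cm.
60112π cm³/s

V = (4/3)πr³
dV/dt = dV/dr · dr/dt = 4πr² · 13
At r = 34: dV/dt = 60112π cm³/s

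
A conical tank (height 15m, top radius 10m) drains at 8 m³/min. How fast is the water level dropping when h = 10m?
9/(50π) ≈ 0.0573 m/min

r/h = 10/15, so r = (2/3)h
V = (1/3)πr²h = (1/3)π((2/3)h)²h = (4/27)πh³
dV/dh = (4/9)πh²
dh/dt = (dV/dt)/(dV/dh) = -8/((4/9)π·10²) = -9/(50π) m/min
The level is dropping at 9/(50π) ≈ 0.0573 m/min.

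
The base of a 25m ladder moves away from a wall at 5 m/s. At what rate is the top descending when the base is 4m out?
20√609/609 ≈ 0.8104 m/s

x² + y² = 25²
2x·dx/dt + 2y·dy/dt = 0
dy/dt = -x/y · dx/dt = -4/√609 · 5 = -20√609/609 m/s
The top is descending at 20√609/609 ≈ 0.8104 m/s.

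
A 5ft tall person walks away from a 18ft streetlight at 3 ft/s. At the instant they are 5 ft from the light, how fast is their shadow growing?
15/13 ft/s

By similar triangles: 18/(x+s) = 5/s
Solving: s = 5x/13
ds/dt = 5/13 · dx/dt = 5/13 · 3 = 15/13 ft/s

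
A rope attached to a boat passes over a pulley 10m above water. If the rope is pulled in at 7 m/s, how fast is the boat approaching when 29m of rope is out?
203√741/741 ≈ 7.457 m/s

rope² = x² + 10²
x = √(29² - 10²) = √741
dx/dt = (rope/x) · d(rope)/dt = (29/√741) · (-7) = -203√741/741 m/s
The boat approaches at 203√741/741 ≈ 7.457 m/s.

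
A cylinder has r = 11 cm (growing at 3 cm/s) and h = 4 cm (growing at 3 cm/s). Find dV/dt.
627π cm³/s

V = πr²h
dV/dt = 2πrh·dr/dt + πr²·dh/dt
= 2π(11)(4)(3) + π(11)²(3)
= 627π cm³/s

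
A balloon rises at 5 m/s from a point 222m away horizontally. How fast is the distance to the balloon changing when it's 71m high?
71√2173/2173 ≈ 1.523 m/s

z² = 222² + y²
z = √(222² + 71²) = 5√2173
dz/dt = y/z · dy/dt = 71/(5√2173) · 5 = 71√2173/2173 ≈ 1.523 m/s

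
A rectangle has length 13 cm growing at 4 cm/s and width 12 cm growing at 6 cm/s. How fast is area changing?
126 cm²/s

A = lw
dA/dt = w·dl/dt + l·dw/dt = 12·4 + 13·6 = 126 cm²/s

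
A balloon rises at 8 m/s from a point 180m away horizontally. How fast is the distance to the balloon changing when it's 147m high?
392√6001/6001 ≈ 5.06 m/s

z² = 180² + y²
z = √(180² + 147²) = 3√6001
dz/dt = y/z · dy/dt = 147/(3√6001) · 8 = 392√6001/6001 ≈ 5.06 m/s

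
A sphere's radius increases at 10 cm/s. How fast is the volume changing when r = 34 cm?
46240π cm³/s

V = (4/3)πr³
dV/dt = dV/dr · dr/dt = 4πr² · 10
At r = 34: dV/dt = 46240π cm³/s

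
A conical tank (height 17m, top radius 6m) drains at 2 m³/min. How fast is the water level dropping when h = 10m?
289/(1800π) ≈ 0.05111 m/min

r/h = 6/17, so r = (6/17)h
V = (1/3)πr²h = (1/3)π((6/17)h)²h = (12/289)πh³
dV/dh = (36/289)πh²
dh/dt = (dV/dt)/(dV/dh) = -2/((36/289)π·10²) = -289/(1800π) m/min
The level is dropping at 289/(1800π) ≈ 0.05111 m/min.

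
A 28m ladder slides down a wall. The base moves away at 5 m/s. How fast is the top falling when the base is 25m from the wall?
125√159/159 ≈ 9.913 m/s

x² + y² = 28²
2x·dx/dt + 2y·dy/dt = 0
dy/dt = -x/y · dx/dt = -25/√159 · 5 = -125√159/159 m/s
The top is descending at 125√159/159 ≈ 9.913 m/s.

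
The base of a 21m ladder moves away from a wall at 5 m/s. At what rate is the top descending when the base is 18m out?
30√13/13 ≈ 8.321 m/s

x² + y² = 21²
2x·dx/dt + 2y·dy/dt = 0
dy/dt = -x/y · dx/dt = -18/(3√13) · 5 = -30√13/13 m/s
The top is descending at 30√13/13 ≈ 8.321 m/s.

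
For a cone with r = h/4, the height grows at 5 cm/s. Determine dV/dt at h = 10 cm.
125π/4 cm³/s

V = (1/3)π(h/4)²h = πh³/48
dV/dt = πh²/16 · 5
At h = 10: dV/dt = 125π/4 cm³/s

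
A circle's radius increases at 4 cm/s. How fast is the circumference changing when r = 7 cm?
8π cm/s

C = 2πr
dC/dt = 2π · dr/dt = 2π · 4 = 8π cm/s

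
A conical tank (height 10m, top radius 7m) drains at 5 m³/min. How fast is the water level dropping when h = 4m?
125/(196π) ≈ 0.203 m/min

r/h = 7/10, so r = (7/10)h
V = (1/3)πr²h = (1/3)π((7/10)h)²h = (49/300)πh³
dV/dh = (49/100)πh²
dh/dt = (dV/dt)/(dV/dh) = -5/((49/100)π·4²) = -125/(196π) m/min
The level is dropping at 125/(196π) ≈ 0.203 m/min.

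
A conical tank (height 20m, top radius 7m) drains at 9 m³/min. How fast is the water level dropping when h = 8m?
225/(196π) ≈ 0.3654 m/min

r/h = 7/20, so r = (7/20)h
V = (1/3)πr²h = (1/3)π((7/20)h)²h = (49/1200)πh³
dV/dh = (49/400)πh²
dh/dt = (dV/dt)/(dV/dh) = -9/((49/400)π·8²) = -225/(196π) m/min
The level is dropping at 225/(196π) ≈ 0.3654 m/min.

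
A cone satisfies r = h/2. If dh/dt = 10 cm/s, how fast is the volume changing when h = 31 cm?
4805π/2 cm³/s

V = (1/3)π(h/2)²h = πh³/12
dV/dt = πh²/4 · 10
At h = 31: dV/dt = 4805π/2 cm³/s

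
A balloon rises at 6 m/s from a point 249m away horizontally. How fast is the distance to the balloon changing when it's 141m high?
141√9098/4549 ≈ 2.956 m/s

z² = 249² + y²
z = √(249² + 141²) = 3√9098
dz/dt = y/z · dy/dt = 141/(3√9098) · 6 = 141√9098/4549 ≈ 2.956 m/s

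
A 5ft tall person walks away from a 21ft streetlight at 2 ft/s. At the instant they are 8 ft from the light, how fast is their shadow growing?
5/8 ft/s

By similar triangles: 21/(x+s) = 5/s
Solving: s = 5x/16
ds/dt = 5/16 · dx/dt = 5/16 · 2 = 5/8 ft/s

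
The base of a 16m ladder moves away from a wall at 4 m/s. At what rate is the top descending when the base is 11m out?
44√15/45 ≈ 3.787 m/s

x² + y² = 16²
2x·dx/dt + 2y·dy/dt = 0
dy/dt = -x/y · dx/dt = -11/(3√15) · 4 = -44√15/45 m/s
The top is descending at 44√15/45 ≈ 3.787 m/s.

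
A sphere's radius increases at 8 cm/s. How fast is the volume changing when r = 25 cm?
20000π cm³/s

V = (4/3)πr³
dV/dt = dV/dr · dr/dt = 4πr² · 8
At r = 25: dV/dt = 20000π cm³/s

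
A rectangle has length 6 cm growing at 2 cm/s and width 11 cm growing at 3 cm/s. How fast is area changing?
40 cm²/s

A = lw
dA/dt = w·dl/dt + l·dw/dt = 11·2 + 6·3 = 40 cm²/s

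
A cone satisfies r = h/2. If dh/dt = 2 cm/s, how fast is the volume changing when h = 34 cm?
578π cm³/s

V = (1/3)π(h/2)²h = πh³/12
dV/dt = πh²/4 · 2
At h = 34: dV/dt = 578π cm³/s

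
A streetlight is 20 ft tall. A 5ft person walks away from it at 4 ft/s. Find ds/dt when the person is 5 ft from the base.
4/3 ft/s

By similar triangles: 20/(x+s) = 5/s
Solving: s = 5x/15
ds/dt = 5/15 · dx/dt = 1/3 · 4 = 4/3 ft/s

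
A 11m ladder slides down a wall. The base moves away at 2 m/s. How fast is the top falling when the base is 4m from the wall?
8√105/105 ≈ 0.7807 m/s

x² + y² = 11²
2x·dx/dt + 2y·dy/dt = 0
dy/dt = -x/y · dx/dt = -4/√105 · 2 = -8√105/105 m/s
The top is descending at 8√105/105 ≈ 0.7807 m/s.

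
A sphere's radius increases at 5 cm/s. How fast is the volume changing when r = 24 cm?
11520π cm³/s

V = (4/3)πr³
dV/dt = dV/dr · dr/dt = 4πr² · 5
At r = 24: dV/dt = 11520π cm³/s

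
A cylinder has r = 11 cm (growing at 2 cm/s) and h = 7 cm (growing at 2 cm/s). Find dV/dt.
550π cm³/s

V = πr²h
dV/dt = 2πrh·dr/dt + πr²·dh/dt
= 2π(11)(7)(2) + π(11)²(2)
= 550π cm³/s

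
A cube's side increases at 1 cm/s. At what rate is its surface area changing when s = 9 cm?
108 cm²/s

A = 6s²
dA/dt = 12s · ds/dt = 12·9·1 = 108 cm²/s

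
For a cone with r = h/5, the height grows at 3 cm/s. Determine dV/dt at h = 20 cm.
48π cm³/s

V = (1/3)π(h/5)²h = πh³/75
dV/dt = πh²/25 · 3
At h = 20: dV/dt = 48π cm³/s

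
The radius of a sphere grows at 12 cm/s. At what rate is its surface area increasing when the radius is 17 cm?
1632π cm²/s

S = 4πr²
dS/dt = dS/dr · dr/dt = 8πr · 12
At r = 17: dS/dt = 1632π cm²/s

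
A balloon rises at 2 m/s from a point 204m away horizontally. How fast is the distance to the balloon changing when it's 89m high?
178√49537/49537 ≈ 0.7998 m/s

z² = 204² + y²
z = √(204² + 89²) = √49537
dz/dt = y/z · dy/dt = 89/√49537 · 2 = 178√49537/49537 ≈ 0.7998 m/s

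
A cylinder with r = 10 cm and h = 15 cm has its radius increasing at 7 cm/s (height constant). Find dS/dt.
490π cm²/s

S = 2πrh + 2πr² (lateral + bases)
dS/dt = (2πh + 4πr)·dr/dt = (2π·15 + 4π·10)·7
= 490π cm²/s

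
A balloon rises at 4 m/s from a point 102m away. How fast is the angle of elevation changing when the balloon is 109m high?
0.018308 rad/s

tan(θ) = y/102
sec²(θ) · dθ/dt = (1/102) · dy/dt
dθ/dt = cos²(θ)/102 · 4 = 102/(102² + 109²) · 4
dθ/dt = 0.018308 rad/s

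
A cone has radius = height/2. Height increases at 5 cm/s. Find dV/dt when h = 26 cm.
845π cm³/s

V = (1/3)π(h/2)²h = πh³/12
dV/dt = πh²/4 · 5
At h = 26: dV/dt = 845π cm³/s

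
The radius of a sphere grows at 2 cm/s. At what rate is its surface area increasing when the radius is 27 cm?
432π cm²/s

S = 4πr²
dS/dt = dS/dr · dr/dt = 8πr · 2
At r = 27: dS/dt = 432π cm²/s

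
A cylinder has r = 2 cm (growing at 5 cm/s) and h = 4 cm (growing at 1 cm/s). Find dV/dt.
84π cm³/s

V = πr²h
dV/dt = 2πrh·dr/dt + πr²·dh/dt
= 2π(2)(4)(5) + π(2)²(1)
= 84π cm³/s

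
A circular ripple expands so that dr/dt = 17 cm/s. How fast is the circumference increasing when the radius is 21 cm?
34π cm/s

C = 2πr
dC/dt = 2π · dr/dt = 2π · 17 = 34π cm/s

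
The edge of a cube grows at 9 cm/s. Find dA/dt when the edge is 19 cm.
2052 cm²/s

A = 6s²
dA/dt = 12s · ds/dt = 12·19·9 = 2052 cm²/s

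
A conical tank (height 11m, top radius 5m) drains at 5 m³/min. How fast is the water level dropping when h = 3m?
121/(45π) ≈ 0.8559 m/min

r/h = 5/11, so r = (5/11)h
V = (1/3)πr²h = (1/3)π((5/11)h)²h = (25/363)πh³
dV/dh = (25/121)πh²
dh/dt = (dV/dt)/(dV/dh) = -5/((25/121)π·3²) = -121/(45π) m/min
The level is dropping at 121/(45π) ≈ 0.8559 m/min.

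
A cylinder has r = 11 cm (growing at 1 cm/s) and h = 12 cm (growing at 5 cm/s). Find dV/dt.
869π cm³/s

V = πr²h
dV/dt = 2πrh·dr/dt + πr²·dh/dt
= 2π(11)(12)(1) + π(11)²(5)
= 869π cm³/s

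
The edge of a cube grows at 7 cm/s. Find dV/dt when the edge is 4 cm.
336 cm³/s

V = s³
dV/dt = 3s² · ds/dt = 3·4²·7 = 336 cm³/s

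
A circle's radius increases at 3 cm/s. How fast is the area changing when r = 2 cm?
12π cm²/s

A = πr²
dA/dt = 2πr · dr/dt = 2π(2)(3) = 12π cm²/s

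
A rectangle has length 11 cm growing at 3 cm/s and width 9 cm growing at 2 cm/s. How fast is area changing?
49 cm²/s

A = lw
dA/dt = w·dl/dt + l·dw/dt = 9·3 + 11·2 = 49 cm²/s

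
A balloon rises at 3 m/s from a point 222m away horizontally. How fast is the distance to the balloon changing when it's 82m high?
123√14002/14002 ≈ 1.039 m/s

z² = 222² + y²
z = √(222² + 82²) = 2√14002
dz/dt = y/z · dy/dt = 82/(2√14002) · 3 = 123√14002/14002 ≈ 1.039 m/s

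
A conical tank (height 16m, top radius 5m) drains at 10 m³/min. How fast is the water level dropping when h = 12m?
32/(45π) ≈ 0.2264 m/min

r/h = 5/16, so r = (5/16)h
V = (1/3)πr²h = (1/3)π((5/16)h)²h = (25/768)πh³
dV/dh = (25/256)πh²
dh/dt = (dV/dt)/(dV/dh) = -10/((25/256)π·12²) = -32/(45π) m/min
The level is dropping at 32/(45π) ≈ 0.2264 m/min.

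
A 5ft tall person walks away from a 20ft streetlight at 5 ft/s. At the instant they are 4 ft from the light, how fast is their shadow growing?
5/3 ft/s

By similar triangles: 20/(x+s) = 5/s
Solving: s = 5x/15
ds/dt = 5/15 · dx/dt = 1/3 · 5 = 5/3 ft/s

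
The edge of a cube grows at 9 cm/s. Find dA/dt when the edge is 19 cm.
2052 cm²/s

A = 6s²
dA/dt = 12s · ds/dt = 12·19·9 = 2052 cm²/s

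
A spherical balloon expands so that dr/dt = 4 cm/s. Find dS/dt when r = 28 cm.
896π cm²/s

S = 4πr²
dS/dt = dS/dr · dr/dt = 8πr · 4
At r = 28: dS/dt = 896π cm²/s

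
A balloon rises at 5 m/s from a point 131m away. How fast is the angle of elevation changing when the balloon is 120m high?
0.020753 rad/s

tan(θ) = y/131
sec²(θ) · dθ/dt = (1/131) · dy/dt
dθ/dt = cos²(θ)/131 · 5 = 131/(131² + 120²) · 5
dθ/dt = 0.020753 rad/s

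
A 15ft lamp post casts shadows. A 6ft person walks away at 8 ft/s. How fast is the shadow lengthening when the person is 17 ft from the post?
16/3 ft/s

By similar triangles: 15/(x+s) = 6/s
Solving: s = 6x/9
ds/dt = 6/9 · dx/dt = 2/3 · 8 = 16/3 ft/s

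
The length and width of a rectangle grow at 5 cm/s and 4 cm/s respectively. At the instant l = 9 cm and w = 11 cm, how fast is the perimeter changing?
18 cm/s

P = 2(l + w)
dP/dt = 2(dl/dt + dw/dt) = 2(5 + 4) = 18 cm/s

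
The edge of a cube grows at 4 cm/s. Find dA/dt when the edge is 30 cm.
1440 cm²/s

A = 6s²
dA/dt = 12s · ds/dt = 12·30·4 = 1440 cm²/s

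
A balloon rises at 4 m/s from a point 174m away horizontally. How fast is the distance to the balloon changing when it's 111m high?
148√4733/4733 ≈ 2.151 m/s

z² = 174² + y²
z = √(174² + 111²) = 3√4733
dz/dt = y/z · dy/dt = 111/(3√4733) · 4 = 148√4733/4733 ≈ 2.151 m/s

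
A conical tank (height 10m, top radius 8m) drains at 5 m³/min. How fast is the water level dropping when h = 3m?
125/(144π) ≈ 0.2763 m/min

r/h = 8/10, so r = (4/5)h
V = (1/3)πr²h = (1/3)π((4/5)h)²h = (16/75)πh³
dV/dh = (16/25)πh²
dh/dt = (dV/dt)/(dV/dh) = -5/((16/25)π·3²) = -125/(144π) m/min
The level is dropping at 125/(144π) ≈ 0.2763 m/min.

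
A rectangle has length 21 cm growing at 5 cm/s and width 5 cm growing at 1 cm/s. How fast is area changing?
46 cm²/s

A = lw
dA/dt = w·dl/dt + l·dw/dt = 5·5 + 21·1 = 46 cm²/s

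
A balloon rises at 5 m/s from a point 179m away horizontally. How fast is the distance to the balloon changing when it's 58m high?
58√35405/7081 ≈ 1.541 m/s

z² = 179² + y²
z = √(179² + 58²) = √35405
dz/dt = y/z · dy/dt = 58/√35405 · 5 = 58√35405/7081 ≈ 1.541 m/s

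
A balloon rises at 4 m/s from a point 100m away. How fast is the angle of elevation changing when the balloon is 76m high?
0.025355 rad/s

tan(θ) = y/100
sec²(θ) · dθ/dt = (1/100) · dy/dt
dθ/dt = cos²(θ)/100 · 4 = 100/(100² + 76²) · 4
dθ/dt = 0.025355 rad/s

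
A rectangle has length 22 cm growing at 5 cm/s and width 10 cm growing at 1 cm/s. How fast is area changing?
72 cm²/s

A = lw
dA/dt = w·dl/dt + l·dw/dt = 10·5 + 22·1 = 72 cm²/s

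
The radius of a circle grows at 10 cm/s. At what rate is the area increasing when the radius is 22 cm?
440π cm²/s

A = πr²
dA/dt = 2πr · dr/dt = 2π(22)(10) = 440π cm²/s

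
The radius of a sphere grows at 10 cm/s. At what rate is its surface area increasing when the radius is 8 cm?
640π cm²/s

S = 4πr²
dS/dt = dS/dr · dr/dt = 8πr · 10
At r = 8: dS/dt = 640π cm²/s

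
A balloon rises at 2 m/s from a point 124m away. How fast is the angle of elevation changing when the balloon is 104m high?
0.009469 rad/s

tan(θ) = y/124
sec²(θ) · dθ/dt = (1/124) · dy/dt
dθ/dt = cos²(θ)/124 · 2 = 124/(124² + 104²) · 2
dθ/dt = 0.009469 rad/s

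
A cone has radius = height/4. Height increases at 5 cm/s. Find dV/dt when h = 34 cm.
1445π/4 cm³/s

V = (1/3)π(h/4)²h = πh³/48
dV/dt = πh²/16 · 5
At h = 34: dV/dt = 1445π/4 cm³/s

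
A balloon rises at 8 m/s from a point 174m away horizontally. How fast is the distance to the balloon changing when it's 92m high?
368√9685/9685 ≈ 3.739 m/s

z² = 174² + y²
z = √(174² + 92²) = 2√9685
dz/dt = y/z · dy/dt = 92/(2√9685) · 8 = 368√9685/9685 ≈ 3.739 m/s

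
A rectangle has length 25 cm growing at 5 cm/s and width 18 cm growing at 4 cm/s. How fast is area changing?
190 cm²/s

A = lw
dA/dt = w·dl/dt + l·dw/dt = 18·5 + 25·4 = 190 cm²/s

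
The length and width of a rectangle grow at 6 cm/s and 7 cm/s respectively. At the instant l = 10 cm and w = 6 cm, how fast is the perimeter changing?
26 cm/s

P = 2(l + w)
dP/dt = 2(dl/dt + dw/dt) = 2(6 + 7) = 26 cm/s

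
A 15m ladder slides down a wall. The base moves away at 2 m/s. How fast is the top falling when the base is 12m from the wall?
8/3 ≈ 2.667 m/s

x² + y² = 15²
2x·dx/dt + 2y·dy/dt = 0
dy/dt = -x/y · dx/dt = -12/9 · 2 = -8/3 m/s
The top is descending at 8/3 ≈ 2.667 m/s.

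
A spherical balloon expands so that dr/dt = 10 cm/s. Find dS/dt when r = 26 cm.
2080π cm²/s

S = 4πr²
dS/dt = dS/dr · dr/dt = 8πr · 10
At r = 26: dS/dt = 2080π cm²/s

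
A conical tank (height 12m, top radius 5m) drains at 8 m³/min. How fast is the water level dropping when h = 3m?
128/(25π) ≈ 1.63 m/min

r/h = 5/12, so r = (5/12)h
V = (1/3)πr²h = (1/3)π((5/12)h)²h = (25/432)πh³
dV/dh = (25/144)πh²
dh/dt = (dV/dt)/(dV/dh) = -8/((25/144)π·3²) = -128/(25π) m/min
The level is dropping at 128/(25π) ≈ 1.63 m/min.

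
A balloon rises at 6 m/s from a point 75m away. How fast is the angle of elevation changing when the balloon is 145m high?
0.016886 rad/s

tan(θ) = y/75
sec²(θ) · dθ/dt = (1/75) · dy/dt
dθ/dt = cos²(θ)/75 · 6 = 75/(75² + 145²) · 6
dθ/dt = 0.016886 rad/s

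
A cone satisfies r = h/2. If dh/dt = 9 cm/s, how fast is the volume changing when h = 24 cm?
1296π cm³/s

V = (1/3)π(h/2)²h = πh³/12
dV/dt = πh²/4 · 9
At h = 24: dV/dt = 1296π cm³/s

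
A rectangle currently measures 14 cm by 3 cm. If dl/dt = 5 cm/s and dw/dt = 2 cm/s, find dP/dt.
14 cm/s

P = 2(l + w)
dP/dt = 2(dl/dt + dw/dt) = 2(5 + 2) = 14 cm/s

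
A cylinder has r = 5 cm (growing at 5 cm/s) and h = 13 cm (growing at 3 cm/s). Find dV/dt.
725π cm³/s

V = πr²h
dV/dt = 2πrh·dr/dt + πr²·dh/dt
= 2π(5)(13)(5) + π(5)²(3)
= 725π cm³/s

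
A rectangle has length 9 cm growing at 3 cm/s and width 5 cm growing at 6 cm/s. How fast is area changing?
69 cm²/s

A = lw
dA/dt = w·dl/dt + l·dw/dt = 5·3 + 9·6 = 69 cm²/s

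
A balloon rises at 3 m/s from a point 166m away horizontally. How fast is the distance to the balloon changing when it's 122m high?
183√10610/10610 ≈ 1.777 m/s

z² = 166² + y²
z = √(166² + 122²) = 2√10610
dz/dt = y/z · dy/dt = 122/(2√10610) · 3 = 183√10610/10610 ≈ 1.777 m/s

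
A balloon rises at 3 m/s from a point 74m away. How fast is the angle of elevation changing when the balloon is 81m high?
0.018443 rad/s

tan(θ) = y/74
sec²(θ) · dθ/dt = (1/74) · dy/dt
dθ/dt = cos²(θ)/74 · 3 = 74/(74² + 81²) · 3
dθ/dt = 0.018443 rad/s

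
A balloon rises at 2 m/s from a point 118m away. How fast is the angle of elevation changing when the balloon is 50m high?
0.014369 rad/s

tan(θ) = y/118
sec²(θ) · dθ/dt = (1/118) · dy/dt
dθ/dt = cos²(θ)/118 · 2 = 118/(118² + 50²) · 2
dθ/dt = 0.014369 rad/s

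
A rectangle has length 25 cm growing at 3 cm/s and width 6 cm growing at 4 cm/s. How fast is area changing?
118 cm²/s

A = lw
dA/dt = w·dl/dt + l·dw/dt = 6·3 + 25·4 = 118 cm²/s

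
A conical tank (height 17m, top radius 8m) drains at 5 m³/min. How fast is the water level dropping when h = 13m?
1445/(10816π) ≈ 0.04253 m/min

r/h = 8/17, so r = (8/17)h
V = (1/3)πr²h = (1/3)π((8/17)h)²h = (64/867)πh³
dV/dh = (64/289)πh²
dh/dt = (dV/dt)/(dV/dh) = -5/((64/289)π·13²) = -1445/(10816π) m/min
The level is dropping at 1445/(10816π) ≈ 0.04253 m/min.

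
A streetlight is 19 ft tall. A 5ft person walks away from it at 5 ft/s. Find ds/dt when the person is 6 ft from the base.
25/14 ft/s

By similar triangles: 19/(x+s) = 5/s
Solving: s = 5x/14
ds/dt = 5/14 · dx/dt = 5/14 · 5 = 25/14 ft/s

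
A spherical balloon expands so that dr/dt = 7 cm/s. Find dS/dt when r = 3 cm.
168π cm²/s

S = 4πr²
dS/dt = dS/dr · dr/dt = 8πr · 7
At r = 3: dS/dt = 168π cm²/s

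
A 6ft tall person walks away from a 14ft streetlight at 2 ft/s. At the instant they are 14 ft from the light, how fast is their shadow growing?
3/2 ft/s

By similar triangles: 14/(x+s) = 6/s
Solving: s = 6x/8
ds/dt = 6/8 · dx/dt = 3/4 · 2 = 3/2 ft/s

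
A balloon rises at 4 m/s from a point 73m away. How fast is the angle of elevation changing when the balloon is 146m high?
0.010959 rad/s

tan(θ) = y/73
sec²(θ) · dθ/dt = (1/73) · dy/dt
dθ/dt = cos²(θ)/73 · 4 = 73/(73² + 146²) · 4
dθ/dt = 0.010959 rad/s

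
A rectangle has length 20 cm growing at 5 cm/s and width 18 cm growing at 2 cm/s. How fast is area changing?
130 cm²/s

A = lw
dA/dt = w·dl/dt + l·dw/dt = 18·5 + 20·2 = 130 cm²/s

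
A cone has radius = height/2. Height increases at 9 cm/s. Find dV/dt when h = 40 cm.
3600π cm³/s

V = (1/3)π(h/2)²h = πh³/12
dV/dt = πh²/4 · 9
At h = 40: dV/dt = 3600π cm³/s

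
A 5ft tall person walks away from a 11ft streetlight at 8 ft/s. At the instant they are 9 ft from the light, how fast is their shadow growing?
20/3 ft/s

By similar triangles: 11/(x+s) = 5/s
Solving: s = 5x/6
ds/dt = 5/6 · dx/dt = 5/6 · 8 = 20/3 ft/s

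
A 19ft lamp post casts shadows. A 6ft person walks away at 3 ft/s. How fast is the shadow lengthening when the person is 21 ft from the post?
18/13 ft/s

By similar triangles: 19/(x+s) = 6/s
Solving: s = 6x/13
ds/dt = 6/13 · dx/dt = 6/13 · 3 = 18/13 ft/s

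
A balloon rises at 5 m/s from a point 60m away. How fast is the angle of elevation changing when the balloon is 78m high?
0.030979 rad/s

tan(θ) = y/60
sec²(θ) · dθ/dt = (1/60) · dy/dt
dθ/dt = cos²(θ)/60 · 5 = 60/(60² + 78²) · 5
dθ/dt = 0.030979 rad/s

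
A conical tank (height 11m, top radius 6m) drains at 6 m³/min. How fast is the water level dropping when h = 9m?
121/(486π) ≈ 0.07925 m/min

r/h = 6/11, so r = (6/11)h
V = (1/3)πr²h = (1/3)π((6/11)h)²h = (12/121)πh³
dV/dh = (36/121)πh²
dh/dt = (dV/dt)/(dV/dh) = -6/((36/121)π·9²) = -121/(486π) m/min
The level is dropping at 121/(486π) ≈ 0.07925 m/min.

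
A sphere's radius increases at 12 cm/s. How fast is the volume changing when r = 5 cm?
1200π cm³/s

V = (4/3)πr³
dV/dt = dV/dr · dr/dt = 4πr² · 12
At r = 5: dV/dt = 1200π cm³/s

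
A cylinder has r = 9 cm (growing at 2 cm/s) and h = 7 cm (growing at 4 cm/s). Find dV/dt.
576π cm³/s

V = πr²h
dV/dt = 2πrh·dr/dt + πr²·dh/dt
= 2π(9)(7)(2) + π(9)²(4)
= 576π cm³/s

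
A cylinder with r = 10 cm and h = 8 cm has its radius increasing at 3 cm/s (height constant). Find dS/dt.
168π cm²/s

S = 2πrh + 2πr² (lateral + bases)
dS/dt = (2πh + 4πr)·dr/dt = (2π·8 + 4π·10)·3
= 168π cm²/s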